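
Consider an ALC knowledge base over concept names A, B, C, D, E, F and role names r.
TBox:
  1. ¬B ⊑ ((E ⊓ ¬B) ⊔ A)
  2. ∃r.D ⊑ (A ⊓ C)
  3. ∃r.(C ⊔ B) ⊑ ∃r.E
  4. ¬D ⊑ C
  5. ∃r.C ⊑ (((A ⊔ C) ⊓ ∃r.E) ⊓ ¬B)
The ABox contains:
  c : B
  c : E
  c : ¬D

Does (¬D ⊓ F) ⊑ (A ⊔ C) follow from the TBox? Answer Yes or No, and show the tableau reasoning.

Yes

1. (¬D ⊓ F) ⊑ (A ⊔ C)  ⇔  ((¬D ⊓ F) ⊓ (¬A ⊓ ¬C)) unsat w.r.t. T
   all branches close; clash {C, ¬C} at x₀
2. Hence (¬D ⊓ F) ⊑ (A ⊔ C): entailed.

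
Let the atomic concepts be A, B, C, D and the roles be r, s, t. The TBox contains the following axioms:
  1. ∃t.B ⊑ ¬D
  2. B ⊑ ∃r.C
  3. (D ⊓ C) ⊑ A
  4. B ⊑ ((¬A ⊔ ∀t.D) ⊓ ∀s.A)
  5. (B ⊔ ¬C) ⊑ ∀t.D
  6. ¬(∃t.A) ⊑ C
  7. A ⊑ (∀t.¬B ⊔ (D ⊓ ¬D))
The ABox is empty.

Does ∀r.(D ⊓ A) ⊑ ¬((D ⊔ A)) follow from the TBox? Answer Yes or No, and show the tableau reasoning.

No

1. ∀r.(D ⊓ A) ⊑ ¬((D ⊔ A))  ⇔  (∀r.(D ⊓ A) ⊓ (D ⊔ A)) unsat w.r.t. T
   open: L(x₀) ⊇ {A, C, D, ¬B, ∀r.(D ⊓ A), …} (+ ∃-successors)
2. Hence ∀r.(D ⊓ A) ⊑ ¬((D ⊔ A)): not entailed.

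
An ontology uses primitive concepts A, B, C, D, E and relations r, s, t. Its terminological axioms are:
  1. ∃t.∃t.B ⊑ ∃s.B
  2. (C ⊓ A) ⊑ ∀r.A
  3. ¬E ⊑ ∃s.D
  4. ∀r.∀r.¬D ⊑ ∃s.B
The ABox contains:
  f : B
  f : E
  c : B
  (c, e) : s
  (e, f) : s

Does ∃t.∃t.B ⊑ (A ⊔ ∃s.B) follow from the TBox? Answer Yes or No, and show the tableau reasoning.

1. ∃t.∃t.B ⊑ (A ⊔ ∃s.B)  ⇔  (∃t.∃t.B ⊓ (¬A ⊓ ∀s.¬B)) unsat w.r.t. T
   all branches close; clash {B, ¬B} at an ∃-successor
2. Hence ∃t.∃t.B ⊑ (A ⊔ ∃s.B): entailed.

Yes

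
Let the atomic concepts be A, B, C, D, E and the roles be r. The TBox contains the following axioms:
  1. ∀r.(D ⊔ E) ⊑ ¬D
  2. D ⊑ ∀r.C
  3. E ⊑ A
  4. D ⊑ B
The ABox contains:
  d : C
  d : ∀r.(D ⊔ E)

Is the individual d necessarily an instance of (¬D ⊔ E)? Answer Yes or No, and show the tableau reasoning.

1. d : (¬D ⊔ E)?  L(d) = {C, ∀r.(D ⊔ E)} ∪ {(D ⊓ ¬E)}
   clash {D, ¬D} at d — d ∈ (¬D ⊔ E)
2. Hence d : (¬D ⊔ E): entailed.

Yes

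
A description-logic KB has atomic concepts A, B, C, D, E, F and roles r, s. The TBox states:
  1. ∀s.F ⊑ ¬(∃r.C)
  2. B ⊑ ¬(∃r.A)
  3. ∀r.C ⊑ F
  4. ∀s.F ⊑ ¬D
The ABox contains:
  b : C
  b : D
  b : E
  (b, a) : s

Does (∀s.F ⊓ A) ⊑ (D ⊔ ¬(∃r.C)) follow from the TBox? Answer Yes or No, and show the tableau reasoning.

Yes

1. (∀s.F ⊓ A) ⊑ (D ⊔ ¬(∃r.C))  ⇔  ((∀s.F ⊓ A) ⊓ (¬D ⊓ ∃r.C)) unsat w.r.t. T
   all branches close; clash {C, ¬C} at an ∃-successor
2. Hence (∀s.F ⊓ A) ⊑ (D ⊔ ¬(∃r.C)): entailed.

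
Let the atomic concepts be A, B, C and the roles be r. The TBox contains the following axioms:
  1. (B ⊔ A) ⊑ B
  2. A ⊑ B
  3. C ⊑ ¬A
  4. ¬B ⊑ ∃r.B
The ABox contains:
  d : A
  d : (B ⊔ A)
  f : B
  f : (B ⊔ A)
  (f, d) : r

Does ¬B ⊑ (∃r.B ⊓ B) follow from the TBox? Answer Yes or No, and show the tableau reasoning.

1. ¬B ⊑ (∃r.B ⊓ B)  ⇔  (¬B ⊓ (∀r.¬B ⊔ ¬B)) unsat w.r.t. T
   apply at x₀: ¬B⊑∃r.B
   open: L(x₀) ⊇ {¬A, ¬B, ∃r.B} (+ ∃-successors)
2. Hence ¬B ⊑ (∃r.B ⊓ B): not entailed.

No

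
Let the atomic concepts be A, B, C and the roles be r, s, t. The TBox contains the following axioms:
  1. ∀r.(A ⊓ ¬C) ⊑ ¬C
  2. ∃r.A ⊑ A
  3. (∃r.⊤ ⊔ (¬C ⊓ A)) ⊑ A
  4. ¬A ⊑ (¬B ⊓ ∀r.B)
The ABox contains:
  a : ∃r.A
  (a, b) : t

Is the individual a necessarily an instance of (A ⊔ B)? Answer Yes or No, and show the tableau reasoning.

1. a : (A ⊔ B)?  L(a) = {∃r.A} ∪ {(¬A ⊓ ¬B)}
   clash {A, ¬A} at a — a ∈ (A ⊔ B)
2. Hence a : (A ⊔ B): entailed.

Yes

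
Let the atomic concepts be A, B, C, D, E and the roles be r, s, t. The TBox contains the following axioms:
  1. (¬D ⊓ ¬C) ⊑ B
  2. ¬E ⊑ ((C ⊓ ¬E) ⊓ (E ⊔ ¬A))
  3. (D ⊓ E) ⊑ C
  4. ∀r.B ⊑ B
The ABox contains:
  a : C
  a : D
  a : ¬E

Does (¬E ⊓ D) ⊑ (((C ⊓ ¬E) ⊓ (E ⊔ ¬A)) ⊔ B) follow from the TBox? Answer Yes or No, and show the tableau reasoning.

1. (¬E ⊓ D) ⊑ (((C ⊓ ¬E) ⊓ (E ⊔ ¬A)) ⊔ B)  ⇔  ((¬E ⊓ D) ⊓ (((¬C ⊔ E) ⊔ (¬E ⊓ A)) ⊓ ¬B)) unsat w.r.t. T
   all branches close; clash {B, ¬B} at x₀
2. Hence (¬E ⊓ D) ⊑ (((C ⊓ ¬E) ⊓ (E ⊔ ¬A)) ⊔ B): entailed.

Yes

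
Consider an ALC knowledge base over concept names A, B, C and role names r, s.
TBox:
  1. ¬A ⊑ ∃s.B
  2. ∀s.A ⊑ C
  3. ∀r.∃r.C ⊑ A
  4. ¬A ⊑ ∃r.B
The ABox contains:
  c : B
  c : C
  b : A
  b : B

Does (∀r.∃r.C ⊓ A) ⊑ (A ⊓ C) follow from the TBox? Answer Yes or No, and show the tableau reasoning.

No

1. (∀r.∃r.C ⊓ A) ⊑ (A ⊓ C)  ⇔  ((∀r.∃r.C ⊓ A) ⊓ (¬A ⊔ ¬C)) unsat w.r.t. T
   open: L(x₀) ⊇ {A, ¬C, ∀r.∃r.C, ∃s.¬A} (+ ∃-successors)
2. Hence (∀r.∃r.C ⊓ A) ⊑ (A ⊓ C): not entailed.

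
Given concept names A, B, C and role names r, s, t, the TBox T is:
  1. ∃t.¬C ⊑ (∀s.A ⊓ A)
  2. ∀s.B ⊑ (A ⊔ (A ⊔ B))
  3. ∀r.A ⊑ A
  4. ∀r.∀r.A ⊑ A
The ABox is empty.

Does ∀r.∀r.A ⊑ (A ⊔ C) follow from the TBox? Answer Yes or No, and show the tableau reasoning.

1. ∀r.∀r.A ⊑ (A ⊔ C)  ⇔  (∀r.∀r.A ⊓ (¬A ⊓ ¬C)) unsat w.r.t. T
   all branches close; clash {A, ¬A} at x₀
2. Hence ∀r.∀r.A ⊑ (A ⊔ C): entailed.

Yes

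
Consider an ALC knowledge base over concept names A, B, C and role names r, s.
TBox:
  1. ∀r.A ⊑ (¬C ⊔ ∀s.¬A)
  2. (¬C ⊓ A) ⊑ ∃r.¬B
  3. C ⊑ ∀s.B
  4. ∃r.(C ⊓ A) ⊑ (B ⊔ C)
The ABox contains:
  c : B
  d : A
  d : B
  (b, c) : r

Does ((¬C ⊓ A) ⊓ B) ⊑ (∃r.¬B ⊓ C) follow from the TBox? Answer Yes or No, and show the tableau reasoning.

1. ((¬C ⊓ A) ⊓ B) ⊑ (∃r.¬B ⊓ C)  ⇔  (((¬C ⊓ A) ⊓ B) ⊓ (∀r.B ⊔ ¬C)) unsat w.r.t. T
   apply at x₀: (¬C ⊓ A)⊑∃r.¬B
   open: L(x₀) ⊇ {A, B, ¬C, ∀r.(¬C ⊔ ¬A), ∃r.¬A, …} (+ ∃-successors)
2. Hence ((¬C ⊓ A) ⊓ B) ⊑ (∃r.¬B ⊓ C): not entailed.

No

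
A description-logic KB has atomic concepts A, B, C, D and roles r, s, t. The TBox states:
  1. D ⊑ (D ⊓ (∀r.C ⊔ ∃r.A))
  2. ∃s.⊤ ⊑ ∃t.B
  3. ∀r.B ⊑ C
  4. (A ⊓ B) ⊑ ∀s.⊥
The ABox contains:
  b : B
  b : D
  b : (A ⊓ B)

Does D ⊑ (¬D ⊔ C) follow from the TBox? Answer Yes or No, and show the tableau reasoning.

No

1. D ⊑ (¬D ⊔ C)  ⇔  (D ⊓ (D ⊓ ¬C)) unsat w.r.t. T
   apply at x₀: D⊑(D ⊓ (∀r.C ⊔ ∃r.A))
   open: L(x₀) ⊇ {D, ¬C, ∀r.C, ∀s.⊥, ∃r.¬B} (+ ∃-successors)
2. Hence D ⊑ (¬D ⊔ C): not entailed.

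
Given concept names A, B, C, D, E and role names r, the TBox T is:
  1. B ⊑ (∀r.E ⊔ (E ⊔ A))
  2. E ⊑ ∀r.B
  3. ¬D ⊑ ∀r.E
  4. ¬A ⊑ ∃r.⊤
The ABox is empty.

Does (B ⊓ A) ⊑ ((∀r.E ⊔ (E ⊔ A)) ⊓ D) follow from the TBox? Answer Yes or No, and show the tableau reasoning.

1. (B ⊓ A) ⊑ ((∀r.E ⊔ (E ⊔ A)) ⊓ D)  ⇔  ((B ⊓ A) ⊓ ((∃r.¬E ⊓ (¬E ⊓ ¬A)) ⊔ ¬D)) unsat w.r.t. T
   apply at x₀: B⊑(∀r.E ⊔ (E ⊔ A))
   open: L(x₀) ⊇ {A, B, ¬D, ¬E, ∀r.E}
2. Hence (B ⊓ A) ⊑ ((∀r.E ⊔ (E ⊔ A)) ⊓ D): not entailed.

No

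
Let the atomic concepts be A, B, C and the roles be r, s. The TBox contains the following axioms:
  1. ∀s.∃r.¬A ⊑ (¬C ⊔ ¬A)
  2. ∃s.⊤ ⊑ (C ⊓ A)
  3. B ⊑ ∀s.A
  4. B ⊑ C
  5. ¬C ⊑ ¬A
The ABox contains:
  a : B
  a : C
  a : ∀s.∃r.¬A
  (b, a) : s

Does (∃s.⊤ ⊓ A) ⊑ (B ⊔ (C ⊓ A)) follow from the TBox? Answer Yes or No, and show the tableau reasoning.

1. (∃s.⊤ ⊓ A) ⊑ (B ⊔ (C ⊓ A))  ⇔  ((∃s.⊤ ⊓ A) ⊓ (¬B ⊓ (¬C ⊔ ¬A))) unsat w.r.t. T
   all branches close; clash {A, ¬A} at x₀
2. Hence (∃s.⊤ ⊓ A) ⊑ (B ⊔ (C ⊓ A)): entailed.

Yes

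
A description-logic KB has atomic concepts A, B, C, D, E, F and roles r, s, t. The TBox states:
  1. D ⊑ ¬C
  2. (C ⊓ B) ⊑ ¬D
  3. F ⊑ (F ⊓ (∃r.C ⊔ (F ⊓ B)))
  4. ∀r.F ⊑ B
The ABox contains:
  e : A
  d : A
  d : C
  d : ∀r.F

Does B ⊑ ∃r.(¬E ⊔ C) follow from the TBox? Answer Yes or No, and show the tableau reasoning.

No

1. B ⊑ ∃r.(¬E ⊔ C)  ⇔  (B ⊓ ∀r.(E ⊓ ¬C)) unsat w.r.t. T
   open: L(x₀) ⊇ {B, ¬D, ¬F, ∀r.(E ⊓ ¬C)}
2. Hence B ⊑ ∃r.(¬E ⊔ C): not entailed.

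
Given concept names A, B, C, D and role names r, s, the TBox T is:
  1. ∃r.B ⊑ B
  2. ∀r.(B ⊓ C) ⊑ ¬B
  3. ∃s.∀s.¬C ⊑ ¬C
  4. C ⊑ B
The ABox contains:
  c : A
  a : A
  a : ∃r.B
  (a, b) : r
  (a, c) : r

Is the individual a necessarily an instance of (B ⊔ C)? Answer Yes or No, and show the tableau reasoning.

Yes

1. a : (B ⊔ C)?  L(a) = {A, ∃r.B} ∪ {(¬B ⊓ ¬C)}
   clash {B, ¬B} at a — a ∈ (B ⊔ C)
2. Hence a : (B ⊔ C): entailed.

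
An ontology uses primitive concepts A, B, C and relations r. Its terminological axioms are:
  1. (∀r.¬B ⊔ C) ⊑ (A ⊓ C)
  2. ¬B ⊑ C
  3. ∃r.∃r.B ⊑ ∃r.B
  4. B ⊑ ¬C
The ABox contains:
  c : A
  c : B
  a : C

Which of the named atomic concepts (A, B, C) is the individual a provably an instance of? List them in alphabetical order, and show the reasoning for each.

1. a : A?  L(a) = {C} ∪ {¬A}
   clash {C, ¬C} at a — a ∈ A
2. a : B?  L(a) = {C} ∪ {¬B}
   open: L(a) ⊇ {A, C, ¬B, ∀r.∀r.¬B} — a ∉ B possible
3. a : C?  L(a) = {C} ∪ {¬C}
   clash {C, ¬C} at a — a ∈ C
4. Entailed for a: {A, C}

{A, C}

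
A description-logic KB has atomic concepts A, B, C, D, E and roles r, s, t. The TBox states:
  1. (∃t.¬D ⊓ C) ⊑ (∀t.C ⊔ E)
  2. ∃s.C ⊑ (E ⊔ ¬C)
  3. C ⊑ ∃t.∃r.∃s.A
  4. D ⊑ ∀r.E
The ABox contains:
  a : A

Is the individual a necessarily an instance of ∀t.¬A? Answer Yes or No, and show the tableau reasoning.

1. a : ∀t.¬A?  L(a) = {A} ∪ {∃t.A}
   open: L(a) ⊇ {A, ¬C, ¬D, ∀s.¬C, ∀t.D, …} (+ ∃-successors) — a ∉ ∀t.¬A possible
2. Hence a : ∀t.¬A: not entailed.

No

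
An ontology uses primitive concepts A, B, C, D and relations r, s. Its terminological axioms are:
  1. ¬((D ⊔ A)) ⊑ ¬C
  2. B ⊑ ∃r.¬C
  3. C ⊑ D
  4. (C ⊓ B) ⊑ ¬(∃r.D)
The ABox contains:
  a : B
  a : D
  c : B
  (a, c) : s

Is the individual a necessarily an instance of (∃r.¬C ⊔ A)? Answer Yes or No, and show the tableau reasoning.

1. a : (∃r.¬C ⊔ A)?  L(a) = {B, D} ∪ {(∀r.C ⊓ ¬A)}
   clash {C, ¬C} at an ∃-successor — a ∈ (∃r.¬C ⊔ A)
2. Hence a : (∃r.¬C ⊔ A): entailed.

Yes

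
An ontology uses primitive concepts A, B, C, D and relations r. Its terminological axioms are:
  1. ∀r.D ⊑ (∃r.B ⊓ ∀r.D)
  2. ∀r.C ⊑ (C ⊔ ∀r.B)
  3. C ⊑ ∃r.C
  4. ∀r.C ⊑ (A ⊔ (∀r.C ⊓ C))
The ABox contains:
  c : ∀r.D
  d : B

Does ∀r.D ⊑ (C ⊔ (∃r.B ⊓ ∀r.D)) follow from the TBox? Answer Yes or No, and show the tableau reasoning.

Yes

1. ∀r.D ⊑ (C ⊔ (∃r.B ⊓ ∀r.D))  ⇔  (∀r.D ⊓ (¬C ⊓ (∀r.¬B ⊔ ∃r.¬D))) unsat w.r.t. T
   all branches close; clash {C, ¬C} at x₀
2. Hence ∀r.D ⊑ (C ⊔ (∃r.B ⊓ ∀r.D)): entailed.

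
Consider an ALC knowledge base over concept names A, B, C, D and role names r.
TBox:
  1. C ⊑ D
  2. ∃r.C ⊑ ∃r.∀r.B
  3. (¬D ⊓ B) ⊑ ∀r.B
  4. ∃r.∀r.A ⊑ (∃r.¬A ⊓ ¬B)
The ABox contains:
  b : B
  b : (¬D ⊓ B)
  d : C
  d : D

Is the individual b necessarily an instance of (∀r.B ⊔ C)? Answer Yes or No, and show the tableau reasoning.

1. b : (∀r.B ⊔ C)?  L(b) = {B, (¬D ⊓ B)} ∪ {(∃r.¬B ⊓ ¬C)}
   clash {B, ¬B} at b — b ∈ (∀r.B ⊔ C)
2. Hence b : (∀r.B ⊔ C): entailed.

Yes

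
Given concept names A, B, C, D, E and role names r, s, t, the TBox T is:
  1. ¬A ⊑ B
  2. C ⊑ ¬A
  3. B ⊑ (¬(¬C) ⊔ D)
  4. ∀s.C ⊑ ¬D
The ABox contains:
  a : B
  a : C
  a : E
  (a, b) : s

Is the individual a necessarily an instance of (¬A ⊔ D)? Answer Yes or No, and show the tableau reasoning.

1. a : (¬A ⊔ D)?  L(a) = {B, C, E} ∪ {(A ⊓ ¬D)}
   clash {A, ¬A} at a — a ∈ (¬A ⊔ D)
2. Hence a : (¬A ⊔ D): entailed.

Yes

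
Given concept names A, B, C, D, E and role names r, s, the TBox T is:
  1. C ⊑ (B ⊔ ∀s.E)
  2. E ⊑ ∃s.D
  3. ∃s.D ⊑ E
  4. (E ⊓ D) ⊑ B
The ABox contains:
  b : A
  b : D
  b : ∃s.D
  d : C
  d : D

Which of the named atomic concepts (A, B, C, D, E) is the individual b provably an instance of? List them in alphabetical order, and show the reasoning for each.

1. b : A?  L(b) = {A, D, ∃s.D} ∪ {¬A}
   clash {A, ¬A} at b — b ∈ A
2. b : B?  L(b) = {A, D, ∃s.D} ∪ {¬B}
   clash {B, ¬B} at b — b ∈ B
3. b : C?  L(b) = {A, D, ∃s.D} ∪ {¬C}
   apply at b: ∃s.D⊑E
   open: L(b) ⊇ {A, B, D, E, ¬C, …} (+ ∃-successors) — b ∉ C possible
4. b : D?  L(b) = {A, D, ∃s.D} ∪ {¬D}
   clash {D, ¬D} at b — b ∈ D
5. b : E?  L(b) = {A, D, ∃s.D} ∪ {¬E}
   clash {E, ¬E} at b — b ∈ E
6. Entailed for b: {A, B, D, E}

{A, B, D, E}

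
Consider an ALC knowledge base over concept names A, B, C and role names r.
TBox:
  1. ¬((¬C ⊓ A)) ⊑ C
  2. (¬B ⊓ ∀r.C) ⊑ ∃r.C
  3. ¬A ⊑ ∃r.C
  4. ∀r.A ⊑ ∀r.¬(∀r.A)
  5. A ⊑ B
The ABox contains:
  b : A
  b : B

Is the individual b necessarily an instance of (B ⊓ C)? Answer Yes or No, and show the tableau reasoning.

1. b : (B ⊓ C)?  L(b) = {A, B} ∪ {(¬B ⊔ ¬C)}
   open: L(b) ⊇ {A, B, ¬C, ∃r.¬A} (+ ∃-successors) — b ∉ (B ⊓ C) possible
2. Hence b : (B ⊓ C): not entailed.

No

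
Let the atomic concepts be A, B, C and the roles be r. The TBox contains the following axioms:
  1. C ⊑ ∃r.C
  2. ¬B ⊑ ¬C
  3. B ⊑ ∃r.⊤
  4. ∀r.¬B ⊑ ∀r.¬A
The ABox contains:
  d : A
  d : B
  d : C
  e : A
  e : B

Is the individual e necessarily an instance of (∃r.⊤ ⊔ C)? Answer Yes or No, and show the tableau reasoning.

1. e : (∃r.⊤ ⊔ C)?  L(e) = {A, B} ∪ {(∀r.⊥ ⊓ ¬C)}
   clash ⊥ at an ∃-successor — e ∈ (∃r.⊤ ⊔ C)
2. Hence e : (∃r.⊤ ⊔ C): entailed.

Yes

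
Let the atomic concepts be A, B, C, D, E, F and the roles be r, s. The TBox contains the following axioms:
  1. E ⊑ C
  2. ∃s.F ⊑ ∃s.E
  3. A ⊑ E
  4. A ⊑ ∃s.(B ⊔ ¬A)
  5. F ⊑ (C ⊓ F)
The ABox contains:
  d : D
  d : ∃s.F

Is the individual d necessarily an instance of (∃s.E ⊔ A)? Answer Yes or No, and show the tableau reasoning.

1. d : (∃s.E ⊔ A)?  L(d) = {D, ∃s.F} ∪ {(∀s.¬E ⊓ ¬A)}
   clash {E, ¬E} at an ∃-successor — d ∈ (∃s.E ⊔ A)
2. Hence d : (∃s.E ⊔ A): entailed.

Yes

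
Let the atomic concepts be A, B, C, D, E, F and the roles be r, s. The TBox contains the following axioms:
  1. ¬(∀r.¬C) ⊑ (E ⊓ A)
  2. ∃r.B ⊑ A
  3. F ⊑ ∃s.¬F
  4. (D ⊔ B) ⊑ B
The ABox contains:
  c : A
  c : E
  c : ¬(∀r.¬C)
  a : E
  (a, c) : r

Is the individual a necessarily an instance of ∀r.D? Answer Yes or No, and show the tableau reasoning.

No

1. a : ∀r.D?  L(a) = {E} ∪ {∃r.¬D}
   open: L(a) ⊇ {E, ¬B, ¬D, ¬F, ∀r.¬B, …} (+ ∃-successors) — a ∉ ∀r.D possible
2. Hence a : ∀r.D: not entailed.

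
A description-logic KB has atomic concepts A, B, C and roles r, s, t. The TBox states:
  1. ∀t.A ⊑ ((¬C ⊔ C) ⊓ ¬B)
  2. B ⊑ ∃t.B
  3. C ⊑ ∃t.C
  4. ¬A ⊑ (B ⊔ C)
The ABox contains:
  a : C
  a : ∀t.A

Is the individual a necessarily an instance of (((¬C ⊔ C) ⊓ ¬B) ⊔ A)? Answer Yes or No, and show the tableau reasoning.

Yes

1. a : (((¬C ⊔ C) ⊓ ¬B) ⊔ A)?  L(a) = {C, ∀t.A} ∪ {(((C ⊓ ¬C) ⊔ B) ⊓ ¬A)}
   clash {B, ¬B} at a — a ∈ (((¬C ⊔ C) ⊓ ¬B) ⊔ A)
2. Hence a : (((¬C ⊔ C) ⊓ ¬B) ⊔ A): entailed.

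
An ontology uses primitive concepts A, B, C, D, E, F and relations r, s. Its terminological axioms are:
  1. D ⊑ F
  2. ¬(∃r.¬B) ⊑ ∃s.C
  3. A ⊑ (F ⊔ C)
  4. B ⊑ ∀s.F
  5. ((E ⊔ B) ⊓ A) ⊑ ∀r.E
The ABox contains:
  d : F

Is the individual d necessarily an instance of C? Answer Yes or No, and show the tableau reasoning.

No

1. d : C?  L(d) = {F} ∪ {¬C}
   open: L(d) ⊇ {F, ¬A, ¬B, ¬C, ∃r.¬B} (+ ∃-successors) — d ∉ C possible
2. Hence d : C: not entailed.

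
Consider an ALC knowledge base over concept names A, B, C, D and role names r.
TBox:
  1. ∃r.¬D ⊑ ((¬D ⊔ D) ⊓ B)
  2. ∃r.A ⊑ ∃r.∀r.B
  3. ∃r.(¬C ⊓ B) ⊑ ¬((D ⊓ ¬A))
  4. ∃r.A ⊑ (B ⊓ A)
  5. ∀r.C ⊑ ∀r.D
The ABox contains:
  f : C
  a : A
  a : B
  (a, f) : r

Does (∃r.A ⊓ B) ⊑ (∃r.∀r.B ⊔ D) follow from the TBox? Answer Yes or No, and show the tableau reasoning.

Yes

1. (∃r.A ⊓ B) ⊑ (∃r.∀r.B ⊔ D)  ⇔  ((∃r.A ⊓ B) ⊓ (∀r.∃r.¬B ⊓ ¬D)) unsat w.r.t. T
   all branches close; clash {B, ¬B} at an ∃-successor
2. Hence (∃r.A ⊓ B) ⊑ (∃r.∀r.B ⊔ D): entailed.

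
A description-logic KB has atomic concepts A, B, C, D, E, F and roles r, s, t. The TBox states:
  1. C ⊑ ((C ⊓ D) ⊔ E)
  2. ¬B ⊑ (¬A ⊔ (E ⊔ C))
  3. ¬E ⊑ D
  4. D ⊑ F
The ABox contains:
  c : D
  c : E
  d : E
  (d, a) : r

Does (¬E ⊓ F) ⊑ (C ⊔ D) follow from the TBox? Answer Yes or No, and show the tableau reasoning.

1. (¬E ⊓ F) ⊑ (C ⊔ D)  ⇔  ((¬E ⊓ F) ⊓ (¬C ⊓ ¬D)) unsat w.r.t. T
   all branches close; clash {D, ¬D} at x₀
2. Hence (¬E ⊓ F) ⊑ (C ⊔ D): entailed.

Yes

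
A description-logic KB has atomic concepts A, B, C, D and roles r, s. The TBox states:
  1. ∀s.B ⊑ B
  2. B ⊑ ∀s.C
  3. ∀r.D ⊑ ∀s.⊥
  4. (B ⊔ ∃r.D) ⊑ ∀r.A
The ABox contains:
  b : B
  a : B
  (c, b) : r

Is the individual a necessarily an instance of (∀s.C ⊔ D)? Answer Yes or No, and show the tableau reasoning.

Yes

1. a : (∀s.C ⊔ D)?  L(a) = {B} ∪ {(∃s.¬C ⊓ ¬D)}
   clash ⊥ at an ∃-successor — a ∈ (∀s.C ⊔ D)
2. Hence a : (∀s.C ⊔ D): entailed.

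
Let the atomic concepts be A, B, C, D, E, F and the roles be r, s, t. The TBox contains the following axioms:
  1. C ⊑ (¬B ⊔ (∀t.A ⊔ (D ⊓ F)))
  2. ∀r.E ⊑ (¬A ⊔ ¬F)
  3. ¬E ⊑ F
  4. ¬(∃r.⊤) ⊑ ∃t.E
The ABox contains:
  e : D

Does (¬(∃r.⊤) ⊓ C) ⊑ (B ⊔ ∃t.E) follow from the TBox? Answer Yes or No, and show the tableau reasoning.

Yes

1. (¬(∃r.⊤) ⊓ C) ⊑ (B ⊔ ∃t.E)  ⇔  ((∀r.⊥ ⊓ C) ⊓ (¬B ⊓ ∀t.¬E)) unsat w.r.t. T
   all branches close; clash {F, ¬F} at x₀
2. Hence (¬(∃r.⊤) ⊓ C) ⊑ (B ⊔ ∃t.E): entailed.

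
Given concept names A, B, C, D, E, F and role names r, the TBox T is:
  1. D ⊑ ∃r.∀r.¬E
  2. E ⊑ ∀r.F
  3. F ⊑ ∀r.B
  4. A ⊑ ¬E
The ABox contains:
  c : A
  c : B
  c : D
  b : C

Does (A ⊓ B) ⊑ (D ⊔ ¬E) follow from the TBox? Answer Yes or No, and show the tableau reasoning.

1. (A ⊓ B) ⊑ (D ⊔ ¬E)  ⇔  ((A ⊓ B) ⊓ (¬D ⊓ E)) unsat w.r.t. T
   all branches close; clash {E, ¬E} at x₀
2. Hence (A ⊓ B) ⊑ (D ⊔ ¬E): entailed.

Yes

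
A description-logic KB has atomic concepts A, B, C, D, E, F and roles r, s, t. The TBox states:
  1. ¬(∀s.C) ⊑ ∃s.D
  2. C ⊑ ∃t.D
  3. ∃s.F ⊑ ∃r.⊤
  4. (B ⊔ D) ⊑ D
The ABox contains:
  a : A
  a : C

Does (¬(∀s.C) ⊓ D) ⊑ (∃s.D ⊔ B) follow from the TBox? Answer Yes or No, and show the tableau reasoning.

Yes

1. (¬(∀s.C) ⊓ D) ⊑ (∃s.D ⊔ B)  ⇔  ((∃s.¬C ⊓ D) ⊓ (∀s.¬D ⊓ ¬B)) unsat w.r.t. T
   all branches close; clash {D, ¬D} at an ∃-successor
2. Hence (¬(∀s.C) ⊓ D) ⊑ (∃s.D ⊔ B): entailed.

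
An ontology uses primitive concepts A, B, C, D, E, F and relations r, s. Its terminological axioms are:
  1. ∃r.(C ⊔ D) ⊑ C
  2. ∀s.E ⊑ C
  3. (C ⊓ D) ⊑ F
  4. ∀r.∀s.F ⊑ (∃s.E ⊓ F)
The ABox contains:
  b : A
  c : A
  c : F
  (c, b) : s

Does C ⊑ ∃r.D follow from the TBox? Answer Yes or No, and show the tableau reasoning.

1. C ⊑ ∃r.D  ⇔  (C ⊓ ∀r.¬D) unsat w.r.t. T
   open: L(x₀) ⊇ {C, ¬D, ∀r.¬D, ∃r.∃s.¬F} (+ ∃-successors)
2. Hence C ⊑ ∃r.D: not entailed.

No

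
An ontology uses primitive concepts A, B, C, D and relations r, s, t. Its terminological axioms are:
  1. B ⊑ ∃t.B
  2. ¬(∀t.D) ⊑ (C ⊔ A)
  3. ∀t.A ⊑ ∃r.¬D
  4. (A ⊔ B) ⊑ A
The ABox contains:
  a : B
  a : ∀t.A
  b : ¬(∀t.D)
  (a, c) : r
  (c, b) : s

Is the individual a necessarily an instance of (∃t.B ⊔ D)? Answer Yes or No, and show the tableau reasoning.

Yes

1. a : (∃t.B ⊔ D)?  L(a) = {B, ∀t.A} ∪ {(∀t.¬B ⊓ ¬D)}
   clash {B, ¬B} at an ∃-successor — a ∈ (∃t.B ⊔ D)
2. Hence a : (∃t.B ⊔ D): entailed.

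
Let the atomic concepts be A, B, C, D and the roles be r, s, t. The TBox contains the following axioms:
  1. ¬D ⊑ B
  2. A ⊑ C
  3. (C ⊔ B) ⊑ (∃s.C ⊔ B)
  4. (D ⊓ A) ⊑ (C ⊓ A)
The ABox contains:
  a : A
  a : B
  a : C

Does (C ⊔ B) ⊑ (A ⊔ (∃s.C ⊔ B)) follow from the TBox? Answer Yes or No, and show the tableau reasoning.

Yes

1. (C ⊔ B) ⊑ (A ⊔ (∃s.C ⊔ B))  ⇔  ((C ⊔ B) ⊓ (¬A ⊓ (∀s.¬C ⊓ ¬B))) unsat w.r.t. T
   all branches close; clash {B, ¬B} at x₀
2. Hence (C ⊔ B) ⊑ (A ⊔ (∃s.C ⊔ B)): entailed.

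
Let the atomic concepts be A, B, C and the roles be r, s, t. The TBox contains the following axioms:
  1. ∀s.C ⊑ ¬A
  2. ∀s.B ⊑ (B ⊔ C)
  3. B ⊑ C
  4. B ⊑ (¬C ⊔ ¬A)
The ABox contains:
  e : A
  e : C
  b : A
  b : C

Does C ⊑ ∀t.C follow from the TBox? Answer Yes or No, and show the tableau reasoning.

No

1. C ⊑ ∀t.C  ⇔  (C ⊓ ∃t.¬C) unsat w.r.t. T
   open: L(x₀) ⊇ {C, ¬B, ∃s.¬B, ∃s.¬C, ∃t.¬C} (+ ∃-successors)
2. Hence C ⊑ ∀t.C: not entailed.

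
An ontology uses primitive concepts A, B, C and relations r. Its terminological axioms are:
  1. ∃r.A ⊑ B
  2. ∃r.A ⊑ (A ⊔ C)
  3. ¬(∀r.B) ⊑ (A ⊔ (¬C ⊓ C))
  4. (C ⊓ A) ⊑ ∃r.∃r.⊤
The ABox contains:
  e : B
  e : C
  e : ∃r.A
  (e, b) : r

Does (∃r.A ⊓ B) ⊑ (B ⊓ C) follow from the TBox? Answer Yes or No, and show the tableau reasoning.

No

1. (∃r.A ⊓ B) ⊑ (B ⊓ C)  ⇔  ((∃r.A ⊓ B) ⊓ (¬B ⊔ ¬C)) unsat w.r.t. T
   apply at x₀: ∃r.A⊑(A ⊔ C)
   open: L(x₀) ⊇ {A, B, ¬C, ∀r.B, ∃r.A} (+ ∃-successors)
2. Hence (∃r.A ⊓ B) ⊑ (B ⊓ C): not entailed.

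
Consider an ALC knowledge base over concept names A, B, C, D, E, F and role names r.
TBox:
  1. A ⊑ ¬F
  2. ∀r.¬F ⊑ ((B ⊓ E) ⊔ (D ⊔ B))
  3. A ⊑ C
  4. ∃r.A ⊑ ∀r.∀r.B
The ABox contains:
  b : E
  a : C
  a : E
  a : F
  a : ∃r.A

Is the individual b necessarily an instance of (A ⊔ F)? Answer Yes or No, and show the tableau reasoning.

No

1. b : (A ⊔ F)?  L(b) = {E} ∪ {(¬A ⊓ ¬F)}
   open: L(b) ⊇ {E, ¬A, ¬F, ∀r.¬A, ∃r.F} (+ ∃-successors) — b ∉ (A ⊔ F) possible
2. Hence b : (A ⊔ F): not entailed.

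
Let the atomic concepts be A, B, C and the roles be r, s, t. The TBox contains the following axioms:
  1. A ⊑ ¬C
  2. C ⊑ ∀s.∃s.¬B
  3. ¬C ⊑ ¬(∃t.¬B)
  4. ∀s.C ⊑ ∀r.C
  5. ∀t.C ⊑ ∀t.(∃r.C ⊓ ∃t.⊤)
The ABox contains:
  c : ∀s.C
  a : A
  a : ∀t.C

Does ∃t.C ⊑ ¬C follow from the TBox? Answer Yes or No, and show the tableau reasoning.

1. ∃t.C ⊑ ¬C  ⇔  (∃t.C ⊓ C) unsat w.r.t. T
   apply at x₀: C⊑∀s.∃s.¬B
   open: L(x₀) ⊇ {C, ¬A, ∀s.∃s.¬B, ∃s.¬C, ∃t.C, …} (+ ∃-successors)
2. Hence ∃t.C ⊑ ¬C: not entailed.

No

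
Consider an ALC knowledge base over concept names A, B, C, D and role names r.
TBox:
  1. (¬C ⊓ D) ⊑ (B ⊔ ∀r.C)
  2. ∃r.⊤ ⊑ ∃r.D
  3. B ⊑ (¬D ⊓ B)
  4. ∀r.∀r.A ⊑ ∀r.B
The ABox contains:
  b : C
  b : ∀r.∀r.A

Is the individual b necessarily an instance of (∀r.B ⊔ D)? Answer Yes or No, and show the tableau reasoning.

1. b : (∀r.B ⊔ D)?  L(b) = {C, ∀r.∀r.A} ∪ {(∃r.¬B ⊓ ¬D)}
   clash {D, ¬D} at an ∃-successor — b ∈ (∀r.B ⊔ D)
2. Hence b : (∀r.B ⊔ D): entailed.

Yes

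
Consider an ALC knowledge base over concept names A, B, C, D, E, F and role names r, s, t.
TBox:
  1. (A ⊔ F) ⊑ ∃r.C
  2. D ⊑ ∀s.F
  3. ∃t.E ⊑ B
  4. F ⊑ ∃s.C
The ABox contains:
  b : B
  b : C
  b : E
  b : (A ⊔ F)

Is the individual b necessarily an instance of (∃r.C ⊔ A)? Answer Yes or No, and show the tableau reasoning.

1. b : (∃r.C ⊔ A)?  L(b) = {B, C, E, (A ⊔ F)} ∪ {(∀r.¬C ⊓ ¬A)}
   clash {C, ¬C} at an ∃-successor — b ∈ (∃r.C ⊔ A)
2. Hence b : (∃r.C ⊔ A): entailed.

Yes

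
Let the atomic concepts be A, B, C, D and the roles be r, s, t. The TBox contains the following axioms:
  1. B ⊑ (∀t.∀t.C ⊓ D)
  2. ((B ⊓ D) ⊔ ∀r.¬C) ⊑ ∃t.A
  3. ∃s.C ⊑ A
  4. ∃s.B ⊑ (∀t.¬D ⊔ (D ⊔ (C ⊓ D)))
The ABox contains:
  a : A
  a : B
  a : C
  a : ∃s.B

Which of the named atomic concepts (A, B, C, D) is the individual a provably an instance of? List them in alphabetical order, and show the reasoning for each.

{A, B, C, D}

1. a : A?  L(a) = {A, B, C, ∃s.B} ∪ {¬A}
   clash {A, ¬A} at a — a ∈ A
2. a : B?  L(a) = {A, B, C, ∃s.B} ∪ {¬B}
   clash {B, ¬B} at a — a ∈ B
3. a : C?  L(a) = {A, B, C, ∃s.B} ∪ {¬C}
   clash {C, ¬C} at a — a ∈ C
4. a : D?  L(a) = {A, B, C, ∃s.B} ∪ {¬D}
   clash {D, ¬D} at a — a ∈ D
5. Entailed for a: {A, B, C, D}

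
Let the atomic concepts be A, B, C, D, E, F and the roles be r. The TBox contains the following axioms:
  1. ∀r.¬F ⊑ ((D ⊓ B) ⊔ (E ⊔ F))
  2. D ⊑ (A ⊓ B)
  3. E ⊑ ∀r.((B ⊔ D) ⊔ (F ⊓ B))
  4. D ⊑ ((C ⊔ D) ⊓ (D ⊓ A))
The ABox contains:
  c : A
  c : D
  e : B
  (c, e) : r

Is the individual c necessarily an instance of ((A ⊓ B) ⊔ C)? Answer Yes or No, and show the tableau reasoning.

Yes

1. c : ((A ⊓ B) ⊔ C)?  L(c) = {A, D} ∪ {((¬A ⊔ ¬B) ⊓ ¬C)}
   clash {B, ¬B} at c — c ∈ ((A ⊓ B) ⊔ C)
2. Hence c : ((A ⊓ B) ⊔ C): entailed.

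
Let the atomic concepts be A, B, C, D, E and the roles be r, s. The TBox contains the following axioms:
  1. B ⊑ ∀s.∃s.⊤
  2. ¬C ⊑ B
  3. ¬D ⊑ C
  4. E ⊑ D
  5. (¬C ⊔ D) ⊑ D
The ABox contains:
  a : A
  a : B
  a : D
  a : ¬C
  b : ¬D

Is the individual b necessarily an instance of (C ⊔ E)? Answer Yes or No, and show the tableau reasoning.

Yes

1. b : (C ⊔ E)?  L(b) = {¬D} ∪ {(¬C ⊓ ¬E)}
   clash {C, ¬C} at b — b ∈ (C ⊔ E)
2. Hence b : (C ⊔ E): entailed.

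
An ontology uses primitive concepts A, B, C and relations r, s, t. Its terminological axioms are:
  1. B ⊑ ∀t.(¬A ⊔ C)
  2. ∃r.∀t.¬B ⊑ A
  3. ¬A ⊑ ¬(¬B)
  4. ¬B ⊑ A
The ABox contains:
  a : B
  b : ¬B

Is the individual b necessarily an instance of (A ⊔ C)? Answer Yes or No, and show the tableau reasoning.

1. b : (A ⊔ C)?  L(b) = {¬B} ∪ {(¬A ⊓ ¬C)}
   clash {B, ¬B} at b — b ∈ (A ⊔ C)
2. Hence b : (A ⊔ C): entailed.

Yes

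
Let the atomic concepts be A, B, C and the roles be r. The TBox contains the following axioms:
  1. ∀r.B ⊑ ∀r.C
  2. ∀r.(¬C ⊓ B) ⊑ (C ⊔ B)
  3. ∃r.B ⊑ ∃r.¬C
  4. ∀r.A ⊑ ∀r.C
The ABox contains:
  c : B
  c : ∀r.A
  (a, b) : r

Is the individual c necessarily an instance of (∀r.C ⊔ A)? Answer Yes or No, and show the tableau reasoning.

1. c : (∀r.C ⊔ A)?  L(c) = {B, ∀r.A} ∪ {(∃r.¬C ⊓ ¬A)}
   clash {C, ¬C} at an ∃-successor — c ∈ (∀r.C ⊔ A)
2. Hence c : (∀r.C ⊔ A): entailed.

Yes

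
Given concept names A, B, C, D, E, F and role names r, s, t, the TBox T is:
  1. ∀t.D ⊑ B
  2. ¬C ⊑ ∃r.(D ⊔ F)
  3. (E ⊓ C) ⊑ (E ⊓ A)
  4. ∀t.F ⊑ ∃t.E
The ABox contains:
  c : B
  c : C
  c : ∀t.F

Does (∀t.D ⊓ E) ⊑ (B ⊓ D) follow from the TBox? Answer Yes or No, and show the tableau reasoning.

1. (∀t.D ⊓ E) ⊑ (B ⊓ D)  ⇔  ((∀t.D ⊓ E) ⊓ (¬B ⊔ ¬D)) unsat w.r.t. T
   apply at x₀: ∀t.D⊑B
   open: L(x₀) ⊇ {B, E, ¬C, ¬D, ∀t.D, …} (+ ∃-successors)
2. Hence (∀t.D ⊓ E) ⊑ (B ⊓ D): not entailed.

No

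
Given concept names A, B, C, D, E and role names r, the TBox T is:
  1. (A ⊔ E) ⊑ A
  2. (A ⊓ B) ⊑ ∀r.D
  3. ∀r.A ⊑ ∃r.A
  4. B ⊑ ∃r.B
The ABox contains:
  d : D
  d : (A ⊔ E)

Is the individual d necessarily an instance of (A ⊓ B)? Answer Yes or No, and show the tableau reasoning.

No

1. d : (A ⊓ B)?  L(d) = {D, (A ⊔ E)} ∪ {(¬A ⊔ ¬B)}
   apply at d: (A ⊔ E)⊑A
   open: L(d) ⊇ {A, D, ¬B, ∃r.¬A} (+ ∃-successors) — d ∉ (A ⊓ B) possible
2. Hence d : (A ⊓ B): not entailed.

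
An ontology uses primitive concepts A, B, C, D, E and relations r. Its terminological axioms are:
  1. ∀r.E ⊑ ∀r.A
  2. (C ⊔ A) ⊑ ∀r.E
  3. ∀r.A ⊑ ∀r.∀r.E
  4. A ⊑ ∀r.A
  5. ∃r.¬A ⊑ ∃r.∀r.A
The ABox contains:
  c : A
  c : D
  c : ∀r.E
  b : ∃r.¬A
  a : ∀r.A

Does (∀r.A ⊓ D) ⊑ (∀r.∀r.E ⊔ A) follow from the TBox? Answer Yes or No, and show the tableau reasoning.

1. (∀r.A ⊓ D) ⊑ (∀r.∀r.E ⊔ A)  ⇔  ((∀r.A ⊓ D) ⊓ (∃r.∃r.¬E ⊓ ¬A)) unsat w.r.t. T
   all branches close; clash {E, ¬E} at an ∃-successor
2. Hence (∀r.A ⊓ D) ⊑ (∀r.∀r.E ⊔ A): entailed.

Yes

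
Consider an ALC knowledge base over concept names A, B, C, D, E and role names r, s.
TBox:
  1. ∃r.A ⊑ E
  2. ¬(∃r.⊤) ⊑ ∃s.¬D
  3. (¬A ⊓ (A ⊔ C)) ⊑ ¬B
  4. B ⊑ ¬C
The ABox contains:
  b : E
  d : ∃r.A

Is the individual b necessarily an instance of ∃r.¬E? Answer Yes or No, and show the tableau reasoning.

No

1. b : ∃r.¬E?  L(b) = {E} ∪ {∀r.E}
   open: L(b) ⊇ {E, ¬B, ∀r.E, ∃r.⊤} (+ ∃-successors) — b ∉ ∃r.¬E possible
2. Hence b : ∃r.¬E: not entailed.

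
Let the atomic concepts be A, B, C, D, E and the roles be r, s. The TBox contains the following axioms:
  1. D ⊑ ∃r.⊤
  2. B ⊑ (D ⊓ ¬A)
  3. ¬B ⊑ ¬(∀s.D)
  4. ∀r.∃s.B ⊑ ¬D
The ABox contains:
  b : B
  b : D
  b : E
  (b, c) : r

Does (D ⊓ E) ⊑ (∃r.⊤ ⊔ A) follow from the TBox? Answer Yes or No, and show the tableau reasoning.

1. (D ⊓ E) ⊑ (∃r.⊤ ⊔ A)  ⇔  ((D ⊓ E) ⊓ (∀r.⊥ ⊓ ¬A)) unsat w.r.t. T
   all branches close; clash {D, ¬D} at x₀
2. Hence (D ⊓ E) ⊑ (∃r.⊤ ⊔ A): entailed.

Yes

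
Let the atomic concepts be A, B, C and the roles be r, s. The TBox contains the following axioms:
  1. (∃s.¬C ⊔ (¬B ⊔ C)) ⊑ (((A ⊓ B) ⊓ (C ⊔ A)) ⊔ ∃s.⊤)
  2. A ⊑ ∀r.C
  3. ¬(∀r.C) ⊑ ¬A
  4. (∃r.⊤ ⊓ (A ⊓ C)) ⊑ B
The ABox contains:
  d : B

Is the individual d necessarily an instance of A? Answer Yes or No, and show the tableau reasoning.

1. d : A?  L(d) = {B} ∪ {¬A}
   open: L(d) ⊇ {B, ¬A, ¬C, ∀s.C} — d ∉ A possible
2. Hence d : A: not entailed.

No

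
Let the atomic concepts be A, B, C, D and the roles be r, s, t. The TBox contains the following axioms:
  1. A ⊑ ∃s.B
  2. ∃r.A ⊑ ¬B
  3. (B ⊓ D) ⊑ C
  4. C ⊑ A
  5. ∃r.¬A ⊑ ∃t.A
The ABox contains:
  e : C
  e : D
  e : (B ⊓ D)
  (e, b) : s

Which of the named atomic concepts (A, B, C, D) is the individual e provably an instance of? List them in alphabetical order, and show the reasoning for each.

{A, B, C, D}

1. e : A?  L(e) = {C, D, (B ⊓ D)} ∪ {¬A}
   clash {A, ¬A} at e — e ∈ A
2. e : B?  L(e) = {C, D, (B ⊓ D)} ∪ {¬B}
   clash {B, ¬B} at e — e ∈ B
3. e : C?  L(e) = {C, D, (B ⊓ D)} ∪ {¬C}
   clash {C, ¬C} at e — e ∈ C
4. e : D?  L(e) = {C, D, (B ⊓ D)} ∪ {¬D}
   clash {D, ¬D} at e — e ∈ D
5. Entailed for e: {A, B, C, D}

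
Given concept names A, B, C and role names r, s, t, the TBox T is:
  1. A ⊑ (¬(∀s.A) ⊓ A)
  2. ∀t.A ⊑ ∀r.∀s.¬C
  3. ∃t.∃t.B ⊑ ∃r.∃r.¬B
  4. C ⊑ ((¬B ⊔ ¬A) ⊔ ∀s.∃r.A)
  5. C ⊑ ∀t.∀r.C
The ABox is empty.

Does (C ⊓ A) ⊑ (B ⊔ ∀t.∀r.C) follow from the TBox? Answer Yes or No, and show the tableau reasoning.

1. (C ⊓ A) ⊑ (B ⊔ ∀t.∀r.C)  ⇔  ((C ⊓ A) ⊓ (¬B ⊓ ∃t.∃r.¬C)) unsat w.r.t. T
   all branches close; clash {C, ¬C} at an ∃-successor
2. Hence (C ⊓ A) ⊑ (B ⊔ ∀t.∀r.C): entailed.

Yes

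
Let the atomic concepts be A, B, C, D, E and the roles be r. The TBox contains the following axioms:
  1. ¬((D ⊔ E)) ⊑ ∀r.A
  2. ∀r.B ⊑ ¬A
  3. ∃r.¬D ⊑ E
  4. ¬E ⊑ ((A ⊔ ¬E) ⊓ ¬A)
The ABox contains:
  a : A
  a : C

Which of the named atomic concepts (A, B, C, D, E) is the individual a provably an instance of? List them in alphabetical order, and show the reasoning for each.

{A, C, E}

1. a : A?  L(a) = {A, C} ∪ {¬A}
   clash {A, ¬A} at a — a ∈ A
2. a : B?  L(a) = {A, C} ∪ {¬B}
   open: L(a) ⊇ {A, C, D, E, ¬B, …} (+ ∃-successors) — a ∉ B possible
3. a : C?  L(a) = {A, C} ∪ {¬C}
   clash {C, ¬C} at a — a ∈ C
4. a : D?  L(a) = {A, C} ∪ {¬D}
   open: L(a) ⊇ {A, C, E, ¬D, ∃r.¬B} (+ ∃-successors) — a ∉ D possible
5. a : E?  L(a) = {A, C} ∪ {¬E}
   clash {E, ¬E} at a — a ∈ E
6. Entailed for a: {A, C, E}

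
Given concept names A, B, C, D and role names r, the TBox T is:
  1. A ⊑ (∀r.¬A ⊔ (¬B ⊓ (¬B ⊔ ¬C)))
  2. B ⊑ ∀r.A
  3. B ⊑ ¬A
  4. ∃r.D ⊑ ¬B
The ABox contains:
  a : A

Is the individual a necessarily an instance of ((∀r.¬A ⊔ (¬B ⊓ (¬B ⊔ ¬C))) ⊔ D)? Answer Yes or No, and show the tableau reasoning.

1. a : ((∀r.¬A ⊔ (¬B ⊓ (¬B ⊔ ¬C))) ⊔ D)?  L(a) = {A} ∪ {((∃r.A ⊓ (B ⊔ (B ⊓ C))) ⊓ ¬D)}
   clash {A, ¬A} at a — a ∈ ((∀r.¬A ⊔ (¬B ⊓ (¬B ⊔ ¬C))) ⊔ D)
2. Hence a : ((∀r.¬A ⊔ (¬B ⊓ (¬B ⊔ ¬C))) ⊔ D): entailed.

Yes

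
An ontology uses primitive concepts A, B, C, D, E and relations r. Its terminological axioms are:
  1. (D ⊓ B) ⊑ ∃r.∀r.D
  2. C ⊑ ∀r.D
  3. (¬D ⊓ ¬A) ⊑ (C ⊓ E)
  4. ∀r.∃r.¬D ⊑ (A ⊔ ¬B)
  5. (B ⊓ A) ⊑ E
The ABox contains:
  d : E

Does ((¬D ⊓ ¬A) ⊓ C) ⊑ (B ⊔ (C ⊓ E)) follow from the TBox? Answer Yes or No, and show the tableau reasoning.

1. ((¬D ⊓ ¬A) ⊓ C) ⊑ (B ⊔ (C ⊓ E))  ⇔  (((¬D ⊓ ¬A) ⊓ C) ⊓ (¬B ⊓ (¬C ⊔ ¬E))) unsat w.r.t. T
   all branches close; clash {E, ¬E} at x₀
2. Hence ((¬D ⊓ ¬A) ⊓ C) ⊑ (B ⊔ (C ⊓ E)): entailed.

Yes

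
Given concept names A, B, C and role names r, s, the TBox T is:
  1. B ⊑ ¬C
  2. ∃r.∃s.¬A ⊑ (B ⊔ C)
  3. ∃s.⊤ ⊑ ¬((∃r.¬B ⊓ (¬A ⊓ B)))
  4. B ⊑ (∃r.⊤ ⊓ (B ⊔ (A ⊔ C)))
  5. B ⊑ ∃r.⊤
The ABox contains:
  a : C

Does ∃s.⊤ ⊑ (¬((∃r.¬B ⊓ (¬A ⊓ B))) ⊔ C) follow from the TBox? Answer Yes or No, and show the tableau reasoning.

1. ∃s.⊤ ⊑ (¬((∃r.¬B ⊓ (¬A ⊓ B))) ⊔ C)  ⇔  (∃s.⊤ ⊓ ((∃r.¬B ⊓ (¬A ⊓ B)) ⊓ ¬C)) unsat w.r.t. T
   all branches close; clash {B, ¬B} at x₀
2. Hence ∃s.⊤ ⊑ (¬((∃r.¬B ⊓ (¬A ⊓ B))) ⊔ C): entailed.

Yes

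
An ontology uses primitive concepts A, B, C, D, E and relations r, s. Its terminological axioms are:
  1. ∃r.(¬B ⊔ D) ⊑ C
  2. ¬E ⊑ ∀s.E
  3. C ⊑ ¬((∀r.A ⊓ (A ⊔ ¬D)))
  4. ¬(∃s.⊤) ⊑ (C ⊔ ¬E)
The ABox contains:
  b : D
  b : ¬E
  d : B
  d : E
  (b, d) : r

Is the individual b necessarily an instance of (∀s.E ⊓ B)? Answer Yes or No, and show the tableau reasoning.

1. b : (∀s.E ⊓ B)?  L(b) = {D, ¬E} ∪ {(∃s.¬E ⊔ ¬B)}
   apply at b: ¬E⊑∀s.E
   open: L(b) ⊇ {D, ¬B, ¬C, ¬E, ∀r.(B ⊓ ¬D), …} (+ ∃-successors) — b ∉ (∀s.E ⊓ B) possible
2. Hence b : (∀s.E ⊓ B): not entailed.

No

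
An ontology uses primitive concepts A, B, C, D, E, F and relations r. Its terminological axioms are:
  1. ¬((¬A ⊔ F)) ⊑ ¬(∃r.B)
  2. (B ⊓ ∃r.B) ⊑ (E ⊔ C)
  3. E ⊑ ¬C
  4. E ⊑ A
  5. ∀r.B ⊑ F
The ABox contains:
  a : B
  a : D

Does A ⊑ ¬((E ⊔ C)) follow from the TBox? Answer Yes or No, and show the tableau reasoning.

1. A ⊑ ¬((E ⊔ C))  ⇔  (A ⊓ (E ⊔ C)) unsat w.r.t. T
   open: L(x₀) ⊇ {A, E, F, ¬C}
2. Hence A ⊑ ¬((E ⊔ C)): not entailed.

No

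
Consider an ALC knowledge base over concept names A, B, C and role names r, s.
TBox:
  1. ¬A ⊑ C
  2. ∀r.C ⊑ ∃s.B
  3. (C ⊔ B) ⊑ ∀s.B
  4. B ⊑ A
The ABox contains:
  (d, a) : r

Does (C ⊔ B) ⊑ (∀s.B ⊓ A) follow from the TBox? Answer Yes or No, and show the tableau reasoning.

1. (C ⊔ B) ⊑ (∀s.B ⊓ A)  ⇔  ((C ⊔ B) ⊓ (∃s.¬B ⊔ ¬A)) unsat w.r.t. T
   apply at x₀: (C ⊔ B)⊑∀s.B
   open: L(x₀) ⊇ {C, ¬A, ¬B, ∀s.B, ∃r.¬C} (+ ∃-successors)
2. Hence (C ⊔ B) ⊑ (∀s.B ⊓ A): not entailed.

No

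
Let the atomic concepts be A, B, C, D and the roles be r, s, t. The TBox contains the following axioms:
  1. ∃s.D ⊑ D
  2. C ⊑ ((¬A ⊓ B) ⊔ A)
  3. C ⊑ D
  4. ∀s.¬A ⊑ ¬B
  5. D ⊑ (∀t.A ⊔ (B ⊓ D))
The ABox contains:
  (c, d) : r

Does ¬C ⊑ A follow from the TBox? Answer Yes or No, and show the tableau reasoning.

No

1. ¬C ⊑ A  ⇔  (¬C ⊓ ¬A) unsat w.r.t. T
   open: L(x₀) ⊇ {¬A, ¬C, ¬D, ∀s.¬D, ∃s.A} (+ ∃-successors)
2. Hence ¬C ⊑ A: not entailed.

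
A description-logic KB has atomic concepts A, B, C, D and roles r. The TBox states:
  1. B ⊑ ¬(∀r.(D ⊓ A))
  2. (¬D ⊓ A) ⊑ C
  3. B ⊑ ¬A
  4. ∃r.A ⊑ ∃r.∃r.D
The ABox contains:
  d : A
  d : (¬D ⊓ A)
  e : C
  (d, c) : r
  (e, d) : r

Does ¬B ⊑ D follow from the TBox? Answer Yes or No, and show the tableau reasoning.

1. ¬B ⊑ D  ⇔  (¬B ⊓ ¬D) unsat w.r.t. T
   open: L(x₀) ⊇ {¬A, ¬B, ¬D, ∀r.¬A}
2. Hence ¬B ⊑ D: not entailed.

No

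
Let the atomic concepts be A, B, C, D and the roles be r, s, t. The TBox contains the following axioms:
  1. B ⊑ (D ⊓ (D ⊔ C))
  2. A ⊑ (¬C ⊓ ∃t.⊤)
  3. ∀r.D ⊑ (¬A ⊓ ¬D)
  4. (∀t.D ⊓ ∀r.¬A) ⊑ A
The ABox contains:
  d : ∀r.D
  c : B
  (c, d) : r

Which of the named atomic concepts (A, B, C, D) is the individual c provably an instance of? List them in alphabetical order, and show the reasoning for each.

1. c : A?  L(c) = {B} ∪ {¬A}
   apply at c: B⊑(D ⊓ (D ⊔ C))
   open: L(c) ⊇ {B, D, ¬A, ∃r.¬D, ∃t.¬D} (+ ∃-successors) — c ∉ A possible
2. c : B?  L(c) = {B} ∪ {¬B}
   clash {B, ¬B} at c — c ∈ B
3. c : C?  L(c) = {B} ∪ {¬C}
   apply at c: B⊑(D ⊓ (D ⊔ C))
   open: L(c) ⊇ {B, D, ¬A, ¬C, ∃r.¬D, …} (+ ∃-successors) — c ∉ C possible
4. c : D?  L(c) = {B} ∪ {¬D}
   clash {D, ¬D} at c — c ∈ D
5. Entailed for c: {B, D}

{B, D}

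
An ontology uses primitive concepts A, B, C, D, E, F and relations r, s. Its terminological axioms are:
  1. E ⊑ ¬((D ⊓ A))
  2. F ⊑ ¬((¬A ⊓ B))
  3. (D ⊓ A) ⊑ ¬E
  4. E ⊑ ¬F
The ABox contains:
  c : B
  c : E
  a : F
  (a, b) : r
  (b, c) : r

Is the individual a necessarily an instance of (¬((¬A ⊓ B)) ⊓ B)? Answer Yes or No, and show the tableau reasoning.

1. a : (¬((¬A ⊓ B)) ⊓ B)?  L(a) = {F} ∪ {((¬A ⊓ B) ⊔ ¬B)}
   apply at a: F⊑¬((¬A ⊓ B))
   open: L(a) ⊇ {F, ¬B, ¬E} — a ∉ (¬((¬A ⊓ B)) ⊓ B) possible
2. Hence a : (¬((¬A ⊓ B)) ⊓ B): not entailed.

No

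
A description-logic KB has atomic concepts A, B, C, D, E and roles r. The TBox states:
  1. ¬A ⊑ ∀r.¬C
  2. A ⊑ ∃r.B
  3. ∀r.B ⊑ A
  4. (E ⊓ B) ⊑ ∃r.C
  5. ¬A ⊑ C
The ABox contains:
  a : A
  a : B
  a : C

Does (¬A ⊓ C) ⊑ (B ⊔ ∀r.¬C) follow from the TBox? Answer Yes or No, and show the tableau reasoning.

Yes

1. (¬A ⊓ C) ⊑ (B ⊔ ∀r.¬C)  ⇔  ((¬A ⊓ C) ⊓ (¬B ⊓ ∃r.C)) unsat w.r.t. T
   all branches close; clash {A, ¬A} at x₀
2. Hence (¬A ⊓ C) ⊑ (B ⊔ ∀r.¬C): entailed.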